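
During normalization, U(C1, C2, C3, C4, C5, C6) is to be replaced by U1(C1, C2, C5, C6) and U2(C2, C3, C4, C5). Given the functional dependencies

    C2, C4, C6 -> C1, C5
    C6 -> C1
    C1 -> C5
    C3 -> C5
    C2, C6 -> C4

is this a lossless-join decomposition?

Common attributes: U1 ∩ U2 = {C2, C5}.
No dependency enlarges {C2, C5}, so (C2, C5)⁺ = {C2, C5}.
The closure contains neither all of U1 = {C1, C2, C5, C6} nor all of U2 = {C2, C3, C4, C5}, so the common attributes are not a superkey of either fragment. The join is lossy.

No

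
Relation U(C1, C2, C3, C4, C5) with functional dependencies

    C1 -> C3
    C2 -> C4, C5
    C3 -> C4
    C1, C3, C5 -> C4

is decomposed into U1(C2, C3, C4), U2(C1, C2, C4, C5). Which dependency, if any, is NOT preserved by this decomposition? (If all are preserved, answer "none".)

C1 -> C3

Check C1 → C3: no single fragment contains all of {C1, C3}, and the restricted closure of {C1} across the fragments never reaches {C3}.
C2 → C4, C5 is preserved.
C3 → C4 is preserved.
C1, C3, C5 → C4 is preserved.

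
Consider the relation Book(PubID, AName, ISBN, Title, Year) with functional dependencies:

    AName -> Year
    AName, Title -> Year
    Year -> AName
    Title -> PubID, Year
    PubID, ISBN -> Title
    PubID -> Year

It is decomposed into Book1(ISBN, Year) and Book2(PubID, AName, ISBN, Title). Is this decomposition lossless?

No

Common attributes: Book1 ∩ Book2 = {ISBN}.
No dependency enlarges {ISBN}, so (ISBN)⁺ = {ISBN}.
The closure contains neither all of Book1 = {ISBN, Year} nor all of Book2 = {PubID, AName, ISBN, Title}, so the common attributes are not a superkey of either fragment. The join is lossy.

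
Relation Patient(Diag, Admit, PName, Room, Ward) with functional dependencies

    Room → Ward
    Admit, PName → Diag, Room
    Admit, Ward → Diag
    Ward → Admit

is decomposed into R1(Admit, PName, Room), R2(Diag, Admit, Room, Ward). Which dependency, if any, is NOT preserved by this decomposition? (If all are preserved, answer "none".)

Room → Ward lies within R2.
Admit, PName → Diag, Room: restricted closure across fragments reaches Diag, Room.
Admit, Ward → Diag lies within R2.
Ward → Admit lies within R2.
Every dependency is enforceable on the fragments, so the decomposition is dependency-preserving.

none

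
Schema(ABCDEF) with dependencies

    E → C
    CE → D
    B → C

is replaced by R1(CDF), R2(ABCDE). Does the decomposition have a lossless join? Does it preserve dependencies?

Lossless test: (CD)⁺ = {CD}, which is a superkey of neither fragment — lossy.
Dependency preservation: every FD's attributes lie within a single fragment, so each can be enforced locally — preserved.

lossy but dependency-preserving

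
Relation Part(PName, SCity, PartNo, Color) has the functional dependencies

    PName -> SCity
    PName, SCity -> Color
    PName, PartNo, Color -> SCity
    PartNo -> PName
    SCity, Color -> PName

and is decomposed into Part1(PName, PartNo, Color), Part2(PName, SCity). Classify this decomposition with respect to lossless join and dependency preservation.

lossless but not dependency-preserving

Lossless test: (PName)⁺ = {PName, SCity, Color}, which contains all of one fragment — lossless.
Dependency preservation: the restricted closure of {SCity, Color} across the fragments never reaches {PName}, so SCity, Color → PName cannot be enforced without a join — not preserved.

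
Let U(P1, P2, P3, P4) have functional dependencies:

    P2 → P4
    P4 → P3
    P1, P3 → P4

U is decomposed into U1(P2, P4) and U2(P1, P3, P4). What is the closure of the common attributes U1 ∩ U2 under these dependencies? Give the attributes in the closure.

P3, P4

U1 ∩ U2 = {P4}.
P4 → P3 applies, adding P3
Closure: {P3, P4}.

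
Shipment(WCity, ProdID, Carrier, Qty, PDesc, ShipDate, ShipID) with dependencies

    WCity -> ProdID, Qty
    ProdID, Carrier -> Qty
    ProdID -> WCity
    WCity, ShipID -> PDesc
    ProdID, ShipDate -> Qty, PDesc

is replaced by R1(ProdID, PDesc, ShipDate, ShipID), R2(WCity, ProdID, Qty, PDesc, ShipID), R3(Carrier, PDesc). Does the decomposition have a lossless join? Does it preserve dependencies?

lossy but dependency-preserving

Lossless test (chase): Rows 1 and 2 agree on ProdID; apply ProdID→WCity and equate their WCity entries. Rows 1 and 2 agree on WCity; apply WCity→ProdID, Qty and equate their ProdID, Qty entries. No row becomes fully distinguished — the join is lossy.
Dependency preservation: ProdID, Carrier → Qty; ProdID, ShipDate → Qty, PDesc are not contained in any single fragment, but the restricted closure of each left-hand side across the fragments still reaches the right-hand side; the remaining FDs each lie inside some fragment. All dependencies are preserved.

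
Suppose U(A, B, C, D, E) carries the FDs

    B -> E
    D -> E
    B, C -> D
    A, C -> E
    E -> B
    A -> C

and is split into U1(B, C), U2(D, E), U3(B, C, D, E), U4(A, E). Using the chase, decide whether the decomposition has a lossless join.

No

Chase test. Columns are A, B, C, D, E; row i has aⱼ where attribute j ∈ Ui, else bᵢⱼ.
Initial tableau (one row per fragment):
  row 1: b11 a2 a3 b14 b15
  row 2: b21 b22 b23 a4 a5
  row 3: b31 a2 a3 a4 a5
  row 4: a1 b42 b43 b44 a5
Rows 1 and 3 agree on B; apply B→E and equate their E entries.
Rows 1 and 3 agree on B, C; apply B, C→D and equate their D entries.
Rows 1 and 2 agree on E; apply E→B and equate their B entries.
Rows 1 and 4 agree on E; apply E→B and equate their B entries.
No row becomes fully distinguished — the join is lossy.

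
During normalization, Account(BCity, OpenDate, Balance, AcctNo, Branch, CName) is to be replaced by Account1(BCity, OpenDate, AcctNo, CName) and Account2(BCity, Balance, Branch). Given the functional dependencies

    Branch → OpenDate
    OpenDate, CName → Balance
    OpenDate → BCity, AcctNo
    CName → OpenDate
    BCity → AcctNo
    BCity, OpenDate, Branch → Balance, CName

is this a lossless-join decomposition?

Common attributes: Account1 ∩ Account2 = {BCity}.
Closure of {BCity}: BCity → AcctNo applies, adding AcctNo. So (BCity)⁺ = {BCity, AcctNo}.
The closure contains neither all of Account1 = {BCity, OpenDate, AcctNo, CName} nor all of Account2 = {BCity, Balance, Branch}, so the common attributes are not a superkey of either fragment. The join is lossy.

No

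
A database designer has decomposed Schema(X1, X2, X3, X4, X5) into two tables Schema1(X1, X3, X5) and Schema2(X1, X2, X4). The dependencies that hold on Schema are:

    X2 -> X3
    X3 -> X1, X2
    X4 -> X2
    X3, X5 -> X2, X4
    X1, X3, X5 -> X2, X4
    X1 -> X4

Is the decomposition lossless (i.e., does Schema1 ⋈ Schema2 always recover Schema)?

Yes

Common attributes: Schema1 ∩ Schema2 = {X1}.
Closure of {X1}: X1 → X4 applies, adding X4; X4 → X2 applies, adding X2; X2 → X3 applies, adding X3. So (X1)⁺ = {X1, X2, X3, X4}.
This closure contains every attribute of Schema2, so Schema1 ∩ Schema2 → Schema2. The join is lossless.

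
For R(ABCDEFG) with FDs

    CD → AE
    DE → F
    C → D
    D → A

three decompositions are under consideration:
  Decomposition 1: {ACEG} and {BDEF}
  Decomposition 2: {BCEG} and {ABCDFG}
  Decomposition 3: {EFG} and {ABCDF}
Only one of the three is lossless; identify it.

Decomposition 2

Decomposition 1: common = {E}, closure = {E} → lossy.
Decomposition 2: common = {BCG}, closure = {ABCDEFG} → lossless.
Decomposition 3: common = {F}, closure = {F} → lossy.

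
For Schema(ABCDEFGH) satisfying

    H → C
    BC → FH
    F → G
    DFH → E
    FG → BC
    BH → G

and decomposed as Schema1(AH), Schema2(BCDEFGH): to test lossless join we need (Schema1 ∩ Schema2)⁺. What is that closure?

Schema1 ∩ Schema2 = {H}.
H → C applies, adding C
Closure: {CH}.

CH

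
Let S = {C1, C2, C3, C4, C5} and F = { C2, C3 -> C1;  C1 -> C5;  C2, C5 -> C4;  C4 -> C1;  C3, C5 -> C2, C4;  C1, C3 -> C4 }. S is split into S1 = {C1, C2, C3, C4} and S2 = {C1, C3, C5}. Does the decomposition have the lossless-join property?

Yes

Common attributes: S1 ∩ S2 = {C1, C3}.
Closure of {C1, C3}: C1 → C5 applies, adding C5; C3, C5 → C2, C4 applies, adding C2, C4. So (C1, C3)⁺ = {C1, C2, C3, C4, C5}.
This closure contains every attribute of S1, so S1 ∩ S2 → S1. The join is lossless.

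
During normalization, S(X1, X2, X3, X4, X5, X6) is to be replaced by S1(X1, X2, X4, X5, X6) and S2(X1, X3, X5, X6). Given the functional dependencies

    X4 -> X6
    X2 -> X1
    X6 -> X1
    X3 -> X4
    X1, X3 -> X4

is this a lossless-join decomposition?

No

Common attributes: S1 ∩ S2 = {X1, X5, X6}.
No dependency enlarges {X1, X5, X6}, so (X1, X5, X6)⁺ = {X1, X5, X6}.
The closure contains neither all of S1 = {X1, X2, X4, X5, X6} nor all of S2 = {X1, X3, X5, X6}, so the common attributes are not a superkey of either fragment. The join is lossy.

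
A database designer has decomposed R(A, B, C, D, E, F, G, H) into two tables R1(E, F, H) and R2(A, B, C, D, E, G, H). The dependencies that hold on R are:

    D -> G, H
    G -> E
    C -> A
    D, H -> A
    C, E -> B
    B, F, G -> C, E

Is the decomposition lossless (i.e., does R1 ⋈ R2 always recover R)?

No

Common attributes: R1 ∩ R2 = {E, H}.
No dependency enlarges {E, H}, so (E, H)⁺ = {E, H}.
The closure contains neither all of R1 = {E, F, H} nor all of R2 = {A, B, C, D, E, G, H}, so the common attributes are not a superkey of either fragment. The join is lossy.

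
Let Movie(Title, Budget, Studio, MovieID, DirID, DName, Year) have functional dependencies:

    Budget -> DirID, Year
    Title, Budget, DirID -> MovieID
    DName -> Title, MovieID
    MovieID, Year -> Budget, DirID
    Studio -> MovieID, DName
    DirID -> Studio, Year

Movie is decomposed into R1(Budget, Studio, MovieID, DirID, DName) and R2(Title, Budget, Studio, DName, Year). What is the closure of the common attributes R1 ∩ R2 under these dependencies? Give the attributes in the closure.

R1 ∩ R2 = {Budget, Studio, DName}.
Budget → DirID, Year applies, adding DirID, Year
DName → Title, MovieID applies, adding Title, MovieID
Closure: {Title, Budget, Studio, MovieID, DirID, DName, Year}.

Title, Budget, Studio, MovieID, DirID, DName, Year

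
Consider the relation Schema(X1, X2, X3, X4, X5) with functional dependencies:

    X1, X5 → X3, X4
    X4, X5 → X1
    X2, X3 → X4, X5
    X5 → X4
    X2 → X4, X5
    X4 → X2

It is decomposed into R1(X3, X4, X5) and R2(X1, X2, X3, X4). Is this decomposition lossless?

Common attributes: R1 ∩ R2 = {X3, X4}.
Closure of {X3, X4}: X4 → X2 applies, adding X2; X2, X3 → X4, X5 applies, adding X5; X4, X5 → X1 applies, adding X1. So (X3, X4)⁺ = {X1, X2, X3, X4, X5}.
This closure contains every attribute of R1, so R1 ∩ R2 → R1. The join is lossless.

Yes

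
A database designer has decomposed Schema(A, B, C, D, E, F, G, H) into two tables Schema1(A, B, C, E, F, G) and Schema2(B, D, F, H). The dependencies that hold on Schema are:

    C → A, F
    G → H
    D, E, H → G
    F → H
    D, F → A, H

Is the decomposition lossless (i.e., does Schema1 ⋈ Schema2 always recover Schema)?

Common attributes: Schema1 ∩ Schema2 = {B, F}.
Closure of {B, F}: F → H applies, adding H. So (B, F)⁺ = {B, F, H}.
The closure contains neither all of Schema1 = {A, B, C, E, F, G} nor all of Schema2 = {B, D, F, H}, so the common attributes are not a superkey of either fragment. The join is lossy.

No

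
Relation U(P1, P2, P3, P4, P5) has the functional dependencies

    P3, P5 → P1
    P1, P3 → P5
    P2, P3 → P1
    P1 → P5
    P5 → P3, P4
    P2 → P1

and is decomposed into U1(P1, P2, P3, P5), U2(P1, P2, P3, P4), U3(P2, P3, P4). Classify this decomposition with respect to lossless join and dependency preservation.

Lossless test (chase): Rows 1 and 2 agree on P1, P3; apply P1, P3→P5 and equate their P5 entries. Rows 1 and 3 agree on P2, P3; apply P2, P3→P1 and equate their P1 entries. Rows 1 and 3 agree on P1; apply P1→P5 and equate their P5 entries. Rows 1 and 2 agree on P5; apply P5→P3, P4 and equate their P3, P4 entries. Row 1 is now all distinguished symbols — the join is lossless.
Dependency preservation: P5 → P3, P4 is not contained in any single fragment, but the restricted closure of its left-hand side across the fragments still reaches the right-hand side; the remaining FDs each lie inside some fragment. All dependencies are preserved.

lossless and dependency-preserving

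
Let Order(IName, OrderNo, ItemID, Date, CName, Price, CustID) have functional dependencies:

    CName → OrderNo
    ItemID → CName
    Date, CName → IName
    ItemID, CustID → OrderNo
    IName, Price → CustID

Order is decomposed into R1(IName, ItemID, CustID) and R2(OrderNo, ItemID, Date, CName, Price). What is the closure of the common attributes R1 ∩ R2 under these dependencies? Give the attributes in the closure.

OrderNo, ItemID, CName

R1 ∩ R2 = {ItemID}.
ItemID → CName applies, adding CName
CName → OrderNo applies, adding OrderNo
Closure: {OrderNo, ItemID, CName}.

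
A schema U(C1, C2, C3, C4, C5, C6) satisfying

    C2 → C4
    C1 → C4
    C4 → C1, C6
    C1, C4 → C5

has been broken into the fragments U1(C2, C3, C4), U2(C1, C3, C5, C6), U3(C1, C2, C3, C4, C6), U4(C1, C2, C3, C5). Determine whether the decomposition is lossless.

Yes

Chase test. Columns are C1, C2, C3, C4, C5, C6; row i has aⱼ where attribute j ∈ Ui, else bᵢⱼ.
Initial tableau (one row per fragment):
  row 1: b11 a2 a3 a4 b15 b16
  row 2: a1 b22 a3 b24 a5 a6
  row 3: a1 a2 a3 a4 b35 a6
  row 4: a1 a2 a3 b44 a5 b46
Rows 1 and 4 agree on C2; apply C2→C4 and equate their C4 entries.
Rows 2 and 3 agree on C1; apply C1→C4 and equate their C4 entries.
Rows 1 and 2 agree on C4; apply C4→C1, C6 and equate their C1, C6 entries.
Rows 1 and 4 agree on C4; apply C4→C1, C6 and equate their C1, C6 entries.
Rows 1 and 2 agree on C1, C4; apply C1, C4→C5 and equate their C5 entries.
Rows 1 and 3 agree on C1, C4; apply C1, C4→C5 and equate their C5 entries.
Row 1 is now all distinguished symbols — the join is lossless.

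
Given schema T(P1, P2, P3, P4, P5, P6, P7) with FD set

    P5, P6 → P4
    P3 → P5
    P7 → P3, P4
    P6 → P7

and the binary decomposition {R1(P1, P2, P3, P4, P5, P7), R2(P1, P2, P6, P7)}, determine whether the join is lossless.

Common attributes: R1 ∩ R2 = {P1, P2, P7}.
Closure of {P1, P2, P7}: P7 → P3, P4 applies, adding P3, P4; P3 → P5 applies, adding P5. So (P1, P2, P7)⁺ = {P1, P2, P3, P4, P5, P7}.
This closure contains every attribute of R1, so R1 ∩ R2 → R1. The join is lossless.

Yes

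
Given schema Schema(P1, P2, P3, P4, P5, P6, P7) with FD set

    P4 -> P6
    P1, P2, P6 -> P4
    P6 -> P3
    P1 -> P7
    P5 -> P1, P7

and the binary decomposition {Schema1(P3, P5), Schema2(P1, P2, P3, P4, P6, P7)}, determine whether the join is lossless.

Common attributes: Schema1 ∩ Schema2 = {P3}.
No dependency enlarges {P3}, so (P3)⁺ = {P3}.
The closure contains neither all of Schema1 = {P3, P5} nor all of Schema2 = {P1, P2, P3, P4, P6, P7}, so the common attributes are not a superkey of either fragment. The join is lossy.

No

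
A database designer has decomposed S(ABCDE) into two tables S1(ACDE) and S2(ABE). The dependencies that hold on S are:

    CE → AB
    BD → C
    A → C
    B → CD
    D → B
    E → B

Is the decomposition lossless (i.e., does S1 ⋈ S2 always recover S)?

Common attributes: S1 ∩ S2 = {AE}.
Closure of {AE}: A → C applies, adding C; E → B applies, adding B; B → CD applies, adding D. So (AE)⁺ = {ABCDE}.
This closure contains every attribute of S1, so S1 ∩ S2 → S1. The join is lossless.

Yes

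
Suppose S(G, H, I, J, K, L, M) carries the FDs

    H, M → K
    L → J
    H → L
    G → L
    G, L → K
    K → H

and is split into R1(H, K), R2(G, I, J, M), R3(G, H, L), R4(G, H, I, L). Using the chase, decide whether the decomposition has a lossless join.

No

Chase test. Columns are G, H, I, J, K, L, M; row i has aⱼ where attribute j ∈ Ri, else bᵢⱼ.
Initial tableau (one row per fragment):
  row 1: b11 a2 b13 b14 a5 b16 b17
  row 2: a1 b22 a3 a4 b25 b26 a7
  row 3: a1 a2 b33 b34 b35 a6 b37
  row 4: a1 a2 a3 b44 b45 a6 b47
Rows 3 and 4 agree on L; apply L→J and equate their J entries.
Rows 1 and 3 agree on H; apply H→L and equate their L entries.
Rows 2 and 3 agree on G; apply G→L and equate their L entries.
Rows 2 and 3 agree on G, L; apply G, L→K and equate their K entries.
Rows 2 and 4 agree on G, L; apply G, L→K and equate their K entries.
Rows 2 and 3 agree on K; apply K→H and equate their H entries.
Rows 1 and 2 agree on L; apply L→J and equate their J entries.
Rows 1 and 3 agree on L; apply L→J and equate their J entries.
No row becomes fully distinguished — the join is lossy.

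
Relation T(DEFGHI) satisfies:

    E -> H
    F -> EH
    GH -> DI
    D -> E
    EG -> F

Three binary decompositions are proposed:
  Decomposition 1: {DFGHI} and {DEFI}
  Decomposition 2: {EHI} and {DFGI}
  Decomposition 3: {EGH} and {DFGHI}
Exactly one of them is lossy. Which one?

Decomposition 1: common = {DFI}, closure = {DEFHI} → lossless.
Decomposition 2: common = {I}, closure = {I} → lossy.
Decomposition 3: common = {GH}, closure = {DEFGHI} → lossless.

Decomposition 2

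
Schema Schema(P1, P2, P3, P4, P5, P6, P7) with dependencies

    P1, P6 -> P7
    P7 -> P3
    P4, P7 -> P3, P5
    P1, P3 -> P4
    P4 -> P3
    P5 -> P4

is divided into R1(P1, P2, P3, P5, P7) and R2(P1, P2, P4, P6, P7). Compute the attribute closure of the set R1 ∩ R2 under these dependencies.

P1, P2, P3, P4, P5, P7

R1 ∩ R2 = {P1, P2, P7}.
P7 → P3 applies, adding P3
P1, P3 → P4 applies, adding P4
P4, P7 → P3, P5 applies, adding P5
Closure: {P1, P2, P3, P4, P5, P7}.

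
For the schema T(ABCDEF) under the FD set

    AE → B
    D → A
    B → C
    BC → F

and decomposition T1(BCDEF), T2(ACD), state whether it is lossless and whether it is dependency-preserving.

lossless but not dependency-preserving

Lossless test: (CD)⁺ = {ACD}, which contains all of one fragment — lossless.
Dependency preservation: the restricted closure of {AE} across the fragments never reaches {B}, so AE → B cannot be enforced without a join — not preserved.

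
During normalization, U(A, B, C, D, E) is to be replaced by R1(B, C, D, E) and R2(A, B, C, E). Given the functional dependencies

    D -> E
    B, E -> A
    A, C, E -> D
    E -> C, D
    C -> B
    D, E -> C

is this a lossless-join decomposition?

Common attributes: R1 ∩ R2 = {B, C, E}.
Closure of {B, C, E}: B, E → A applies, adding A; A, C, E → D applies, adding D. So (B, C, E)⁺ = {A, B, C, D, E}.
This closure contains every attribute of R1, so R1 ∩ R2 → R1. The join is lossless.

Yes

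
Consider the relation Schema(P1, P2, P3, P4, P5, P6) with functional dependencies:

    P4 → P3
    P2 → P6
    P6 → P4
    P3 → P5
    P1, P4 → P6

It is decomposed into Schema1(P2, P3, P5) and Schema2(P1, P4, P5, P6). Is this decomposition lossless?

No

Common attributes: Schema1 ∩ Schema2 = {P5}.
No dependency enlarges {P5}, so (P5)⁺ = {P5}.
The closure contains neither all of Schema1 = {P2, P3, P5} nor all of Schema2 = {P1, P4, P5, P6}, so the common attributes are not a superkey of either fragment. The join is lossy.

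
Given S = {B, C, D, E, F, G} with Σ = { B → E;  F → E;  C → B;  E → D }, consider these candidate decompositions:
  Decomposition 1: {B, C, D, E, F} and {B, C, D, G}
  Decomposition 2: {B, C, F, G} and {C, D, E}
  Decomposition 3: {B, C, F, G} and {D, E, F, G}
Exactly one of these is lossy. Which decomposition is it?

Decomposition 1

Decomposition 1: common = {B, C, D}, closure = {B, C, D, E} → lossy.
Decomposition 2: common = {C}, closure = {B, C, D, E} → lossless.
Decomposition 3: common = {F, G}, closure = {D, E, F, G} → lossless.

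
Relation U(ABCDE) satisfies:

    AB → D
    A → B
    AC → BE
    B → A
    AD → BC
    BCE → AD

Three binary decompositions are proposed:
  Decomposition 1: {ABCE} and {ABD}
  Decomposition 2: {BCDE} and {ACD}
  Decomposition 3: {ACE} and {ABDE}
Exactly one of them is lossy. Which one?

Decomposition 2

Decomposition 1: common = {AB}, closure = {ABCDE} → lossless.
Decomposition 2: common = {CD}, closure = {CD} → lossy.
Decomposition 3: common = {AE}, closure = {ABCDE} → lossless.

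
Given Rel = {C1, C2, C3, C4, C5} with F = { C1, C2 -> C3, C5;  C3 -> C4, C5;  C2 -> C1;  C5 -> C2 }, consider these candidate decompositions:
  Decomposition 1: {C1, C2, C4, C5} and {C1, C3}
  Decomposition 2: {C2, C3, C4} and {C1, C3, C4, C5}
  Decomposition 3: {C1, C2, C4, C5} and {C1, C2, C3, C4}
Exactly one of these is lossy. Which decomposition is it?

Decomposition 1: common = {C1}, closure = {C1} → lossy.
Decomposition 2: common = {C3, C4}, closure = {C1, C2, C3, C4, C5} → lossless.
Decomposition 3: common = {C1, C2, C4}, closure = {C1, C2, C3, C4, C5} → lossless.

Decomposition 1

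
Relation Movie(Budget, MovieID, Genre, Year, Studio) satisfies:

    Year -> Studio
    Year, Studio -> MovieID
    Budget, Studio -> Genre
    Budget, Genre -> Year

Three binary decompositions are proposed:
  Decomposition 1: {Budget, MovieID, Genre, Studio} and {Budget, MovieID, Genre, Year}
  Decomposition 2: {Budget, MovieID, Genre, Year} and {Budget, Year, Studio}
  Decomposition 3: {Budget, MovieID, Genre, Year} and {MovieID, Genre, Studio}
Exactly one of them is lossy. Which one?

Decomposition 1: common = {Budget, MovieID, Genre}, closure = {Budget, MovieID, Genre, Year, Studio} → lossless.
Decomposition 2: common = {Budget, Year}, closure = {Budget, MovieID, Genre, Year, Studio} → lossless.
Decomposition 3: common = {MovieID, Genre}, closure = {MovieID, Genre} → lossy.

Decomposition 3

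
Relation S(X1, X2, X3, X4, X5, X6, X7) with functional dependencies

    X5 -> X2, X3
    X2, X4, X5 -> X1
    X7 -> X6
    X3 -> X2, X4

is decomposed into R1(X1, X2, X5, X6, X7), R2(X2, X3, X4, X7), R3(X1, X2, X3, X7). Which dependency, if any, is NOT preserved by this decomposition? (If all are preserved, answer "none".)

X5 -> X2, X3

Check X5 → X2, X3: no single fragment contains all of {X2, X3, X5}, and the restricted closure of {X5} across the fragments never reaches {X2, X3}.
X2, X4, X5 → X1 is preserved.
X7 → X6 is preserved.
X3 → X2, X4 is preserved.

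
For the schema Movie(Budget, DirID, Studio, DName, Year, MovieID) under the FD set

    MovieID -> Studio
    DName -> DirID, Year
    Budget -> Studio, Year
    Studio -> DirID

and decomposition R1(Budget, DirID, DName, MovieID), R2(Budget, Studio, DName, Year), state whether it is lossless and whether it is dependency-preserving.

lossless but not dependency-preserving

Lossless test: (Budget, DName)⁺ = {Budget, DirID, Studio, DName, Year}, which contains all of one fragment — lossless.
Dependency preservation: the restricted closure of {MovieID} across the fragments never reaches {Studio}, so MovieID → Studio cannot be enforced without a join — not preserved.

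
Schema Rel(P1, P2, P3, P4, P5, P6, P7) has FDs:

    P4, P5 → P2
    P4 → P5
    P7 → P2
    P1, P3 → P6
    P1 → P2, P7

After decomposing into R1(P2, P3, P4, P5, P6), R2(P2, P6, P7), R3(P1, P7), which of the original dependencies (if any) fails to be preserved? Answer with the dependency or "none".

P1, P3 → P6

Check P1, P3 → P6: no single fragment contains all of {P1, P3, P6}, and the restricted closure of {P1, P3} across the fragments never reaches {P6}.
P4, P5 → P2 is preserved.
P4 → P5 is preserved.
P7 → P2 is preserved.
P1 → P2, P7 is preserved.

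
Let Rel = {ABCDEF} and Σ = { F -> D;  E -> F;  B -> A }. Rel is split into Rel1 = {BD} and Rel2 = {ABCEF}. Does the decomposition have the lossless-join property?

Common attributes: Rel1 ∩ Rel2 = {B}.
Closure of {B}: B → A applies, adding A. So (B)⁺ = {AB}.
The closure contains neither all of Rel1 = {BD} nor all of Rel2 = {ABCEF}, so the common attributes are not a superkey of either fragment. The join is lossy.

No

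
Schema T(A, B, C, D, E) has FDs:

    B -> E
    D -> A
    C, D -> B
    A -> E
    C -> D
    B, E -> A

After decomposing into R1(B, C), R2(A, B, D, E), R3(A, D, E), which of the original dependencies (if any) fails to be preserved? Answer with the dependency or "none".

Check C → D: no single fragment contains all of {C, D}, and the restricted closure of {C} across the fragments never reaches {D}.
B → E is preserved.
D → A is preserved.
C, D → B is preserved.
A → E is preserved.
B, E → A is preserved.

C -> D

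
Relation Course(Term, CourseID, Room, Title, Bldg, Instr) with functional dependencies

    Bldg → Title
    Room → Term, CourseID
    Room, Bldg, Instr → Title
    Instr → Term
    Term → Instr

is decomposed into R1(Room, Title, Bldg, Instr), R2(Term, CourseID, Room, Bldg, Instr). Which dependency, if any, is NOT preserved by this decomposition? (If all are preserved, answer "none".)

none

Bldg → Title lies within R1.
Room → Term, CourseID lies within R2.
Room, Bldg, Instr → Title lies within R1.
Instr → Term lies within R2.
Term → Instr lies within R2.
Every dependency is enforceable on the fragments, so the decomposition is dependency-preserving.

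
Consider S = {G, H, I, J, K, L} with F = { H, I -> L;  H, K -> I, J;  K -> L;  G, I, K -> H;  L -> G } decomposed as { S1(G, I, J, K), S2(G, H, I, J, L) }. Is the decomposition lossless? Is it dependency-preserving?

Lossless test: (G, I, J)⁺ = {G, I, J}, which is a superkey of neither fragment — lossy.
Dependency preservation: the restricted closure of {H, K} across the fragments never reaches {I, J}, so H, K → I, J cannot be enforced without a join — not preserved.

lossy and not dependency-preserving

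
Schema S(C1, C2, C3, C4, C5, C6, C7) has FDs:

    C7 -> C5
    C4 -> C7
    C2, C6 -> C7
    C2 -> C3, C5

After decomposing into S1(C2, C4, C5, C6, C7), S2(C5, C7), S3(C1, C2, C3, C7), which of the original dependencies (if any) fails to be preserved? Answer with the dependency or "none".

none

C7 → C5 lies within S1.
C4 → C7 lies within S1.
C2, C6 → C7 lies within S1.
C2 → C3, C5: restricted closure across fragments reaches C3, C5.
Every dependency is enforceable on the fragments, so the decomposition is dependency-preserving.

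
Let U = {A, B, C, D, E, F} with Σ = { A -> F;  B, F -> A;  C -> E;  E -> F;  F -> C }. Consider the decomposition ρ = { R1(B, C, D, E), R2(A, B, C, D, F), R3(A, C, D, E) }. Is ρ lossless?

Yes

Chase test. Columns are A, B, C, D, E, F; row i has aⱼ where attribute j ∈ Ri, else bᵢⱼ.
Initial tableau (one row per fragment):
  row 1: b11 a2 a3 a4 a5 b16
  row 2: a1 a2 a3 a4 b25 a6
  row 3: a1 b32 a3 a4 a5 b36
Rows 2 and 3 agree on A; apply A→F and equate their F entries.
Rows 1 and 2 agree on C; apply C→E and equate their E entries.
Rows 1 and 2 agree on E; apply E→F and equate their F entries.
Rows 1 and 2 agree on B, F; apply B, F→A and equate their A entries.
Row 1 is now all distinguished symbols — the join is lossless.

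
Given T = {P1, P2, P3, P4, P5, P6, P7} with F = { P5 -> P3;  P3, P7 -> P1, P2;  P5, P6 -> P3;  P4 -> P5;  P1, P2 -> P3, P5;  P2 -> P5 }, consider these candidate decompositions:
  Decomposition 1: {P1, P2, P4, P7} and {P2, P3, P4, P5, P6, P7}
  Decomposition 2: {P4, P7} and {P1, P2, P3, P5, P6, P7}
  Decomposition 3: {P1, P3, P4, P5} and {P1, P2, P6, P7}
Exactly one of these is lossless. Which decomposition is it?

Decomposition 1

Decomposition 1: common = {P2, P4, P7}, closure = {P1, P2, P3, P4, P5, P7} → lossless.
Decomposition 2: common = {P7}, closure = {P7} → lossy.
Decomposition 3: common = {P1}, closure = {P1} → lossy.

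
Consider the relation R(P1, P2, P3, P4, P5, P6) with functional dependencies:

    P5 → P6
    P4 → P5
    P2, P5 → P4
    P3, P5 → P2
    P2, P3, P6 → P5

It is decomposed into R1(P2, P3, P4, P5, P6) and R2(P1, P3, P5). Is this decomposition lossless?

Yes

Common attributes: R1 ∩ R2 = {P3, P5}.
Closure of {P3, P5}: P5 → P6 applies, adding P6; P3, P5 → P2 applies, adding P2; P2, P5 → P4 applies, adding P4. So (P3, P5)⁺ = {P2, P3, P4, P5, P6}.
This closure contains every attribute of R1, so R1 ∩ R2 → R1. The join is lossless.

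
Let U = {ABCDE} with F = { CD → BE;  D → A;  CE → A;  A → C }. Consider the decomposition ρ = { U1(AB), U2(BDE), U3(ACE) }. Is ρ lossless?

Chase test. Columns are ABCDE; row i has aⱼ where attribute j ∈ Ui, else bᵢⱼ.
Initial tableau (one row per fragment):
  row 1: a1 a2 b13 b14 b15
  row 2: b21 a2 b23 a4 a5
  row 3: a1 b32 a3 b34 a5
Rows 1 and 3 agree on A; apply A→C and equate their C entries.
No row becomes fully distinguished — the join is lossy.

No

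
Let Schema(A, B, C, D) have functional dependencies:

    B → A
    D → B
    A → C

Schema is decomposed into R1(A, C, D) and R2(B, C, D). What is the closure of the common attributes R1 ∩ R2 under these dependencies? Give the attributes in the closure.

R1 ∩ R2 = {C, D}.
D → B applies, adding B
B → A applies, adding A
Closure: {A, B, C, D}.

A, B, C, D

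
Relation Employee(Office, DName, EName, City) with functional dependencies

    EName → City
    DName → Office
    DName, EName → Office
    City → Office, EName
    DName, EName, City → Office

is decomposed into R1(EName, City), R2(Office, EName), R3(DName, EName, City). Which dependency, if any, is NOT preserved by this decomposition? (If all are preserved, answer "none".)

Check DName → Office: no single fragment contains all of {Office, DName}, and the restricted closure of {DName} across the fragments never reaches {Office}.
EName → City is preserved.
DName, EName → Office is preserved.
City → Office, EName is preserved.
DName, EName, City → Office is preserved.

DName → Office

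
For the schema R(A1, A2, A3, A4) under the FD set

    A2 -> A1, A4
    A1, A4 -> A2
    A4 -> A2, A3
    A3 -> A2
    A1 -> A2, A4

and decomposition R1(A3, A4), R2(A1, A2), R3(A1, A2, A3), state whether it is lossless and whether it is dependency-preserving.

lossless and dependency-preserving

Lossless test (chase): Rows 2 and 3 agree on A2; apply A2→A1, A4 and equate their A1, A4 entries. Rows 2 and 3 agree on A4; apply A4→A2, A3 and equate their A2, A3 entries. Rows 1 and 2 agree on A3; apply A3→A2 and equate their A2 entries. Rows 1 and 2 agree on A2; apply A2→A1, A4 and equate their A1, A4 entries. Row 1 is now all distinguished symbols — the join is lossless.
Dependency preservation: A2 → A1, A4; A1, A4 → A2; A4 → A2, A3; A1 → A2, A4 are not contained in any single fragment, but the restricted closure of each left-hand side across the fragments still reaches the right-hand side; the remaining FDs each lie inside some fragment. All dependencies are preserved.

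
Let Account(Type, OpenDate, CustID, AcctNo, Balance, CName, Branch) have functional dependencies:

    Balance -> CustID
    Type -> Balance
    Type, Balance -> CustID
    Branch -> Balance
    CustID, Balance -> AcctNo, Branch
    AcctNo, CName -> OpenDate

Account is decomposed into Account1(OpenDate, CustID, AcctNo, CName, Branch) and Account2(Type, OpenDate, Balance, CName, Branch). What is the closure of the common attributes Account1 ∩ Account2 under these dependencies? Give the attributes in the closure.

Account1 ∩ Account2 = {OpenDate, CName, Branch}.
Branch → Balance applies, adding Balance
Balance → CustID applies, adding CustID
CustID, Balance → AcctNo, Branch applies, adding AcctNo
Closure: {OpenDate, CustID, AcctNo, Balance, CName, Branch}.

OpenDate, CustID, AcctNo, Balance, CName, Branch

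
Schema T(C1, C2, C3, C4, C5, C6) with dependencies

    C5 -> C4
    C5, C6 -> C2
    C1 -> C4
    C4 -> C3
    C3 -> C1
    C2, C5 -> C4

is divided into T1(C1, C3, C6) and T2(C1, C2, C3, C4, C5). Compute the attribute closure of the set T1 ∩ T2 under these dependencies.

C1, C3, C4

T1 ∩ T2 = {C1, C3}.
C1 → C4 applies, adding C4
Closure: {C1, C3, C4}.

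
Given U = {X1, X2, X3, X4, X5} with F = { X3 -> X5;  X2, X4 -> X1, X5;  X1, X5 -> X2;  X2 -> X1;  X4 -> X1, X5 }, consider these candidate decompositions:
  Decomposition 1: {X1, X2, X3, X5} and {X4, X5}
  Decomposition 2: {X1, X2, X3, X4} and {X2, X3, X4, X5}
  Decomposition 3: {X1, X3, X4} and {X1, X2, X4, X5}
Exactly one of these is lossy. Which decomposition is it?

Decomposition 1: common = {X5}, closure = {X5} → lossy.
Decomposition 2: common = {X2, X3, X4}, closure = {X1, X2, X3, X4, X5} → lossless.
Decomposition 3: common = {X1, X4}, closure = {X1, X2, X4, X5} → lossless.

Decomposition 1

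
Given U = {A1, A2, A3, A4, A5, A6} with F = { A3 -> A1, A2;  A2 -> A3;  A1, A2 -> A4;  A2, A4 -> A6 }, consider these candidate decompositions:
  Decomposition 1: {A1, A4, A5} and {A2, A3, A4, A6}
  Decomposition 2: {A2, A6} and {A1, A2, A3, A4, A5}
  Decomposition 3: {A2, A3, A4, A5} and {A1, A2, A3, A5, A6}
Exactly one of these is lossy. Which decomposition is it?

Decomposition 1

Decomposition 1: common = {A4}, closure = {A4} → lossy.
Decomposition 2: common = {A2}, closure = {A1, A2, A3, A4, A6} → lossless.
Decomposition 3: common = {A2, A3, A5}, closure = {A1, A2, A3, A4, A5, A6} → lossless.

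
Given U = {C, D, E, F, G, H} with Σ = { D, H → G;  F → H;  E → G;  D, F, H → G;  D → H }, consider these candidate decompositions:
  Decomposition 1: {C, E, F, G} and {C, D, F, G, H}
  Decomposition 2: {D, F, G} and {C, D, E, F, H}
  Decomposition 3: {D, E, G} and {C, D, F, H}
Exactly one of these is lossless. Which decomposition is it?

Decomposition 1: common = {C, F, G}, closure = {C, F, G, H} → lossy.
Decomposition 2: common = {D, F}, closure = {D, F, G, H} → lossless.
Decomposition 3: common = {D}, closure = {D, G, H} → lossy.

Decomposition 2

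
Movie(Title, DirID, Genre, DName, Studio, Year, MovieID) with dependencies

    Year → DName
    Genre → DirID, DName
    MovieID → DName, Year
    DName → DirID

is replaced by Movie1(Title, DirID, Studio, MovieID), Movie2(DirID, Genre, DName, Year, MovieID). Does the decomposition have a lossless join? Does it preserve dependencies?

Lossless test: (DirID, MovieID)⁺ = {DirID, DName, Year, MovieID}, which is a superkey of neither fragment — lossy.
Dependency preservation: every FD's attributes lie within a single fragment, so each can be enforced locally — preserved.

lossy but dependency-preserving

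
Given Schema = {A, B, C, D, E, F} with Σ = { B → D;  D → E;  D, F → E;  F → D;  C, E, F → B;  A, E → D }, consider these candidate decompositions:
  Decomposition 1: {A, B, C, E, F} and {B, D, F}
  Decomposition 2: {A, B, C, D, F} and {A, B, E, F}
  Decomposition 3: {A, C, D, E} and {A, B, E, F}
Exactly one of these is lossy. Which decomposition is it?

Decomposition 1: common = {B, F}, closure = {B, D, E, F} → lossless.
Decomposition 2: common = {A, B, F}, closure = {A, B, D, E, F} → lossless.
Decomposition 3: common = {A, E}, closure = {A, D, E} → lossy.

Decomposition 3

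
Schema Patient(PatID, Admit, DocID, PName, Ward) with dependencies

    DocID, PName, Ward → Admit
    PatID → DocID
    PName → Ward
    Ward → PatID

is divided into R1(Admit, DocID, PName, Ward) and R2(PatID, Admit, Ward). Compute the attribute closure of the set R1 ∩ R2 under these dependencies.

R1 ∩ R2 = {Admit, Ward}.
Ward → PatID applies, adding PatID
PatID → DocID applies, adding DocID
Closure: {PatID, Admit, DocID, Ward}.

PatID, Admit, DocID, Ward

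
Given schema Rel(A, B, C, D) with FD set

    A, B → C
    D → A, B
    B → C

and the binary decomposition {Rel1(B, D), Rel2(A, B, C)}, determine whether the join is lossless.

No

Common attributes: Rel1 ∩ Rel2 = {B}.
Closure of {B}: B → C applies, adding C. So (B)⁺ = {B, C}.
The closure contains neither all of Rel1 = {B, D} nor all of Rel2 = {A, B, C}, so the common attributes are not a superkey of either fragment. The join is lossy.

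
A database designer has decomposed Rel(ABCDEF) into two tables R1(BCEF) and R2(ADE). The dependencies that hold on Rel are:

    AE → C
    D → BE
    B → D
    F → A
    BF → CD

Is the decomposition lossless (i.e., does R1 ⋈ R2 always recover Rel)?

Common attributes: R1 ∩ R2 = {E}.
No dependency enlarges {E}, so (E)⁺ = {E}.
The closure contains neither all of R1 = {BCEF} nor all of R2 = {ADE}, so the common attributes are not a superkey of either fragment. The join is lossy.

No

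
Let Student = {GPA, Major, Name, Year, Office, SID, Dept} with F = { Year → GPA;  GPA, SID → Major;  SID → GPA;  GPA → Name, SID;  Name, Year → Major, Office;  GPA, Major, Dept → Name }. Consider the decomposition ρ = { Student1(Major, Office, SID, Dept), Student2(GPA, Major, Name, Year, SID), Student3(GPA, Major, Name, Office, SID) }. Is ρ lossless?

No

Chase test. Columns are GPA, Major, Name, Year, Office, SID, Dept; row i has aⱼ where attribute j ∈ Studenti, else bᵢⱼ.
Initial tableau (one row per fragment):
  row 1: b11 a2 b13 b14 a5 a6 a7
  row 2: a1 a2 a3 a4 b25 a6 b27
  row 3: a1 a2 a3 b34 a5 a6 b37
Rows 1 and 2 agree on SID; apply SID→GPA and equate their GPA entries.
Rows 1 and 2 agree on GPA; apply GPA→Name, SID and equate their Name, SID entries.
No row becomes fully distinguished — the join is lossy.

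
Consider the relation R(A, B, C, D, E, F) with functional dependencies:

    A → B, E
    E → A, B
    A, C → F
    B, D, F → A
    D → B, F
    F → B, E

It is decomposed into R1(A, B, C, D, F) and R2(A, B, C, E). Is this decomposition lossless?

Common attributes: R1 ∩ R2 = {A, B, C}.
Closure of {A, B, C}: A → B, E applies, adding E; A, C → F applies, adding F. So (A, B, C)⁺ = {A, B, C, E, F}.
This closure contains every attribute of R2, so R1 ∩ R2 → R2. The join is lossless.

Yes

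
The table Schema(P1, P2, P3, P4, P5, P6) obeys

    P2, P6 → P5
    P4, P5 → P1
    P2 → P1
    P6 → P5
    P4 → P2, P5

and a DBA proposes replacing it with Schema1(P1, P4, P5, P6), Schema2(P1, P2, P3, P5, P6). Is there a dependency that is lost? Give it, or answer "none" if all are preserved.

Check P4 → P2, P5: no single fragment contains all of {P2, P4, P5}, and the restricted closure of {P4} across the fragments never reaches {P2, P5}.
P2, P6 → P5 is preserved.
P4, P5 → P1 is preserved.
P2 → P1 is preserved.
P6 → P5 is preserved.

P4 → P2, P5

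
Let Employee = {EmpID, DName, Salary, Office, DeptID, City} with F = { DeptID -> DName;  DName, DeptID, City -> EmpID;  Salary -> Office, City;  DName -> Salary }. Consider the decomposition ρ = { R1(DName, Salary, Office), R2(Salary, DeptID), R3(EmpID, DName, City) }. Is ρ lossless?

Chase test. Columns are EmpID, DName, Salary, Office, DeptID, City; row i has aⱼ where attribute j ∈ Ri, else bᵢⱼ.
Initial tableau (one row per fragment):
  row 1: b11 a2 a3 a4 b15 b16
  row 2: b21 b22 a3 b24 a5 b26
  row 3: a1 a2 b33 b34 b35 a6
Rows 1 and 2 agree on Salary; apply Salary→Office, City and equate their Office, City entries.
Rows 1 and 3 agree on DName; apply DName→Salary and equate their Salary entries.
Rows 1 and 3 agree on Salary; apply Salary→Office, City and equate their Office, City entries.
No row becomes fully distinguished — the join is lossy.

No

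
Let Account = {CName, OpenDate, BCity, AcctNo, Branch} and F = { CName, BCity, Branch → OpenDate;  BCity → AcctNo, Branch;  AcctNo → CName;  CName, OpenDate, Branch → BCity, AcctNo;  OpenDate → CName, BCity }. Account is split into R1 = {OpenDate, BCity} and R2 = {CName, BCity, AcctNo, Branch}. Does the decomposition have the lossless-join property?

Common attributes: R1 ∩ R2 = {BCity}.
Closure of {BCity}: BCity → AcctNo, Branch applies, adding AcctNo, Branch; AcctNo → CName applies, adding CName; CName, BCity, Branch → OpenDate applies, adding OpenDate. So (BCity)⁺ = {CName, OpenDate, BCity, AcctNo, Branch}.
This closure contains every attribute of R1, so R1 ∩ R2 → R1. The join is lossless.

Yes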